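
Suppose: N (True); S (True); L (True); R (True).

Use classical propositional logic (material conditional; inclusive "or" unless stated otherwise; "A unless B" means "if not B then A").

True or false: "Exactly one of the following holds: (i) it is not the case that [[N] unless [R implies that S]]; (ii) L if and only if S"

True.

Values: N=T, R=T, S=T, L=T.
In symbols: ~(N | (R -> S)) xor (L <-> S)

R -> S = T -> T = T
N | (R -> S) = T | T = T
~(N | (R -> S)) = ~T = F
L <-> S = T <-> T = T
~(N | (R -> S)) xor (L <-> S) = F xor T = T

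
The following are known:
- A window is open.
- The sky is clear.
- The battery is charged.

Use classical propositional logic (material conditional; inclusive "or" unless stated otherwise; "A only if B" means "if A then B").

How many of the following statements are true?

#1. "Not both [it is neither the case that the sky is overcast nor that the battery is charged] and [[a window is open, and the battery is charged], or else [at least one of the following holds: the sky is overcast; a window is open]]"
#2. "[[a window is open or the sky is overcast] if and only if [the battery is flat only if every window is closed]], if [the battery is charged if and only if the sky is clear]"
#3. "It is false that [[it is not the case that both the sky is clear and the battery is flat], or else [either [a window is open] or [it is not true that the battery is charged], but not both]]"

Let V = "the sky is overcast" (F), D = "the battery is charged" (T), S = "a window is open" (T).

#1: In symbols: (V nor D) nand ((S & D) | (V | S))

V nor D = F nor T = F
S & D = T & T = T
V | S = F | T = T
(S & D) | (V | S) = T | T = T
(V nor D) nand ((S & D) | (V | S)) = F nand T = T
Hence #1 is true.

#2: In symbols: (D <-> ~V) -> ((S | V) <-> (~D -> ~S))

~V = ~F = T
D <-> ~V = T <-> T = T
S | V = T | F = T
~D = ~T = F
~S = ~T = F
~D -> ~S = F -> F = T
(S | V) <-> (~D -> ~S) = T <-> T = T
(D <-> ~V) -> ((S | V) <-> (~D -> ~S)) = T -> T = T
Thus #2 is true.

#3: This is ~((~V nand ~D) | (S xor ~D)).

~V = ~F = T
~D = ~T = F
~V nand ~D = T nand F = T
~D = ~T = F
S xor ~D = T xor F = T
(~V nand ~D) | (S xor ~D) = T | T = T
~((~V nand ~D) | (S xor ~D)) = ~T = F
Hence #3 is false.

Count: 2.

2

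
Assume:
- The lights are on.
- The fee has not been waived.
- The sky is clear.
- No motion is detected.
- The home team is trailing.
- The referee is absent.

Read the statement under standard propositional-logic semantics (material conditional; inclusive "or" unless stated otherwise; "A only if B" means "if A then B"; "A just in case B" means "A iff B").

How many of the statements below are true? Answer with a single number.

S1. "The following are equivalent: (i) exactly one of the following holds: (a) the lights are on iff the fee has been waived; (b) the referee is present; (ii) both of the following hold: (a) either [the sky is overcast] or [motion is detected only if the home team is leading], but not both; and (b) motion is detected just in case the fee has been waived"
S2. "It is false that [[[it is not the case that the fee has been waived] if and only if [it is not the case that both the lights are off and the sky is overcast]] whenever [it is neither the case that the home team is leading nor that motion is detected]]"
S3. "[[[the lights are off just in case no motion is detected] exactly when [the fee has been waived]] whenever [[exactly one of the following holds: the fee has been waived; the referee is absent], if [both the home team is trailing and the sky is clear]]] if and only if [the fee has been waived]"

0

Let V = "the lights are on" (T), U = "the fee has been waived" (F), Q = "the referee is present" (F), R = "the sky is overcast" (F), K = "motion is detected" (F), D = "the home team is leading" (F).

S1: This is ((V <-> U) xor Q) <-> ((R xor (K -> D)) & (K <-> U)).

V <-> U = T <-> F = F
(V <-> U) xor Q = F xor F = F
K -> D = F -> F = T
R xor (K -> D) = F xor T = T
K <-> U = F <-> F = T
(R xor (K -> D)) & (K <-> U) = T & T = T
((V <-> U) xor Q) <-> ((R xor (K -> D)) & (K <-> U)) = F <-> T = F
Thus S1 is false.

S2: In symbols: ~((D nor K) -> (~U <-> (~V nand R)))

D nor K = F nor F = T
~U = ~F = T
~V = ~T = F
~V nand R = F nand F = T
~U <-> (~V nand R) = T <-> T = T
(D nor K) -> (~U <-> (~V nand R)) = T -> T = T
~((D nor K) -> (~U <-> (~V nand R))) = ~T = F
So S2 is false.

S3: In symbols: (((~D & ~R) -> (U xor ~Q)) -> ((~V <-> ~K) <-> U)) <-> U

~D = ~F = T
~R = ~F = T
~D & ~R = T & T = T
~Q = ~F = T
U xor ~Q = F xor T = T
(~D & ~R) -> (U xor ~Q) = T -> T = T
~V = ~T = F
~K = ~F = T
~V <-> ~K = F <-> T = F
(~V <-> ~K) <-> U = F <-> F = T
((~D & ~R) -> (U xor ~Q)) -> ((~V <-> ~K) <-> U) = T -> T = T
(((~D & ~R) -> (U xor ~Q)) -> ((~V <-> ~K) <-> U)) <-> U = T <-> F = F
Thus S3 is false.

Count: 0.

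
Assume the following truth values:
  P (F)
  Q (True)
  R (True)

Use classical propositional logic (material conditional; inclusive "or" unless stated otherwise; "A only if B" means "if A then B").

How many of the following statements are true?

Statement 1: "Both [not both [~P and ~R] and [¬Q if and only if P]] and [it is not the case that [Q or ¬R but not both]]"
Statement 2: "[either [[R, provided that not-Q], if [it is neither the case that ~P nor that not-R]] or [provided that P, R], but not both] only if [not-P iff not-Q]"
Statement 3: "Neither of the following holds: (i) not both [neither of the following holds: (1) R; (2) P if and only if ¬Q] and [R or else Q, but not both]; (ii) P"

Statement 1: Formalization: ((¬P ∧ ¬R) ↑ (¬Q ↔ P)) ∧ ¬(Q ⊕ ¬R)

¬P = ¬F = T
¬R = ¬T = F
¬P ∧ ¬R = T ∧ F = F
¬Q = ¬T = F
¬Q ↔ P = F ↔ F = T
(¬P ∧ ¬R) ↑ (¬Q ↔ P) = F ↑ T = T
¬R = ¬T = F
Q ⊕ ¬R = T ⊕ F = T
¬(Q ⊕ ¬R) = ¬T = F
((¬P ∧ ¬R) ↑ (¬Q ↔ P)) ∧ ¬(Q ⊕ ¬R) = T ∧ F = F
Hence Statement 1 is false.

Statement 2: This is (((¬P ↓ ¬R) → (¬Q → R)) ⊕ (P → R)) → (¬P ↔ ¬Q).

¬P = ¬F = T
¬R = ¬T = F
¬P ↓ ¬R = T ↓ F = F
¬Q = ¬T = F
¬Q → R = F → T = T
(¬P ↓ ¬R) → (¬Q → R) = F → T = T
P → R = F → T = T
((¬P ↓ ¬R) → (¬Q → R)) ⊕ (P → R) = T ⊕ T = F
¬P = ¬F = T
¬Q = ¬T = F
¬P ↔ ¬Q = T ↔ F = F
(((¬P ↓ ¬R) → (¬Q → R)) ⊕ (P → R)) → (¬P ↔ ¬Q) = F → F = T
Thus Statement 2 is true.

Statement 3: In symbols: ((R ↓ (P ↔ ¬Q)) ↑ (R ⊕ Q)) ↓ P

¬Q = ¬T = F
P ↔ ¬Q = F ↔ F = T
R ↓ (P ↔ ¬Q) = T ↓ T = F
R ⊕ Q = T ⊕ T = F
(R ↓ (P ↔ ¬Q)) ↑ (R ⊕ Q) = F ↑ F = T
((R ↓ (P ↔ ¬Q)) ↑ (R ⊕ Q)) ↓ P = T ↓ F = F
Hence Statement 3 is false.

Count: 1.

1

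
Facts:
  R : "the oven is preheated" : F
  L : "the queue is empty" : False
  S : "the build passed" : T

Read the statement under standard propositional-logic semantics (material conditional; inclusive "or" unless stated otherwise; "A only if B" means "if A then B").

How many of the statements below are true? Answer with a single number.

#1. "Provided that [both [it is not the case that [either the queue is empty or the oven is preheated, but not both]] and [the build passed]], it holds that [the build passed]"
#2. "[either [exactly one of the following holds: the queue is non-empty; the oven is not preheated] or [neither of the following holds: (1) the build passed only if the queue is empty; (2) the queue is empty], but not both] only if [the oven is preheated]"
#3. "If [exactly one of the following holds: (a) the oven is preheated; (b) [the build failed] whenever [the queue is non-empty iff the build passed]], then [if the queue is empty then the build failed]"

#1: In symbols: (~(L xor R) & S) -> S

L xor R = F xor F = F
~(L xor R) = ~F = T
~(L xor R) & S = T & T = T
(~(L xor R) & S) -> S = T -> T = T
So #1 is true.

#2: Parsed as ((~L xor ~R) xor ((S -> L) nor L)) -> R

~L = ~F = T
~R = ~F = T
~L xor ~R = T xor T = F
S -> L = T -> F = F
(S -> L) nor L = F nor F = T
(~L xor ~R) xor ((S -> L) nor L) = F xor T = T
((~L xor ~R) xor ((S -> L) nor L)) -> R = T -> F = F
Thus #2 is false.

#3: In symbols: (R xor ((~L <-> S) -> ~S)) -> (L -> ~S)

~L = ~F = T
~L <-> S = T <-> T = T
~S = ~T = F
(~L <-> S) -> ~S = T -> F = F
R xor ((~L <-> S) -> ~S) = F xor F = F
~S = ~T = F
L -> ~S = F -> F = T
(R xor ((~L <-> S) -> ~S)) -> (L -> ~S) = F -> T = T
So #3 is true.

2 of the 3 statements are true.

2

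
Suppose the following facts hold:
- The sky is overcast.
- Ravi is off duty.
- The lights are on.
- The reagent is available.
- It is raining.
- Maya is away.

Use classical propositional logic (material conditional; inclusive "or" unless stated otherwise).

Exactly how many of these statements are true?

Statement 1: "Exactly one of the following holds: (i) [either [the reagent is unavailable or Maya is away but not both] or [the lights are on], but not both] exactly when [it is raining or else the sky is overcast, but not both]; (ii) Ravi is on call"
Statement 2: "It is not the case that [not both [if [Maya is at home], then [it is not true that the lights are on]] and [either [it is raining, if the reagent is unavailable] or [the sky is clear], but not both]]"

2

Let R = "the reagent is available" (T), W = "Maya is at home" (F), V = "the lights are on" (T), S = "it is raining" (T), Q = "the sky is overcast" (T), K = "Ravi is on call" (F).

Statement 1: This is (((¬R ⊕ ¬W) ⊕ V) ↔ (S ⊕ Q)) ⊕ K.

¬R = ¬T = F
¬W = ¬F = T
¬R ⊕ ¬W = F ⊕ T = T
(¬R ⊕ ¬W) ⊕ V = T ⊕ T = F
S ⊕ Q = T ⊕ T = F
((¬R ⊕ ¬W) ⊕ V) ↔ (S ⊕ Q) = F ↔ F = T
(((¬R ⊕ ¬W) ⊕ V) ↔ (S ⊕ Q)) ⊕ K = T ⊕ F = T
Thus Statement 1 is true.

Statement 2: This is ¬((W → ¬V) ↑ ((¬R → S) ⊕ ¬Q)).

¬V = ¬T = F
W → ¬V = F → F = T
¬R = ¬T = F
¬R → S = F → T = T
¬Q = ¬T = F
(¬R → S) ⊕ ¬Q = T ⊕ F = T
(W → ¬V) ↑ ((¬R → S) ⊕ ¬Q) = T ↑ T = F
¬((W → ¬V) ↑ ((¬R → S) ⊕ ¬Q)) = ¬F = T
Hence Statement 2 is true.

Count: 2.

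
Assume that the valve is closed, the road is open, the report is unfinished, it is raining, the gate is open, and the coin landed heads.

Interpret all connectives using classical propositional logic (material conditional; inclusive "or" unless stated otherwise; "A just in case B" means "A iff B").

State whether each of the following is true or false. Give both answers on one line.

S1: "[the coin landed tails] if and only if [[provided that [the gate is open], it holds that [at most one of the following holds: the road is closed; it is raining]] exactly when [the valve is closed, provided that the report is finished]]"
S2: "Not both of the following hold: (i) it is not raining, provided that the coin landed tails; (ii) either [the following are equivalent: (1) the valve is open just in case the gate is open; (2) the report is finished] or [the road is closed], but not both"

Let V = "the coin landed heads" (T), U = "the gate is open" (T), Q = "the road is closed" (F), S = "it is raining" (T), R = "the report is finished" (F), P = "the valve is open" (F).

S1: Parsed as ~V <-> ((U -> (Q nand S)) <-> (R -> ~P))

~V = ~T = F
Q nand S = F nand T = T
U -> (Q nand S) = T -> T = T
~P = ~F = T
R -> ~P = F -> T = T
(U -> (Q nand S)) <-> (R -> ~P) = T <-> T = T
~V <-> ((U -> (Q nand S)) <-> (R -> ~P)) = F <-> T = F
Hence S1 is false.

S2: This is (~V -> ~S) nand (((P <-> U) <-> R) xor Q).

~V = ~T = F
~S = ~T = F
~V -> ~S = F -> F = T
P <-> U = F <-> T = F
(P <-> U) <-> R = F <-> F = T
((P <-> U) <-> R) xor Q = T xor F = T
(~V -> ~S) nand (((P <-> U) <-> R) xor Q) = T nand T = F
Thus S2 is false.

S1 false; S2 false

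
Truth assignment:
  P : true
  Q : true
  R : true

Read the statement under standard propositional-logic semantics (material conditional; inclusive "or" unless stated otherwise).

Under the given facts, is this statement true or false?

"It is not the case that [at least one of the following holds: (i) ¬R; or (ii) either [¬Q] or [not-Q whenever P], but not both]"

Parsed as ~(~R | (~Q xor (P -> ~Q)))

~R = ~T = F
~Q = ~T = F
~Q = ~T = F
P -> ~Q = T -> F = F
~Q xor (P -> ~Q) = F xor F = F
~R | (~Q xor (P -> ~Q)) = F | F = F
~(~R | (~Q xor (P -> ~Q))) = ~F = T

True.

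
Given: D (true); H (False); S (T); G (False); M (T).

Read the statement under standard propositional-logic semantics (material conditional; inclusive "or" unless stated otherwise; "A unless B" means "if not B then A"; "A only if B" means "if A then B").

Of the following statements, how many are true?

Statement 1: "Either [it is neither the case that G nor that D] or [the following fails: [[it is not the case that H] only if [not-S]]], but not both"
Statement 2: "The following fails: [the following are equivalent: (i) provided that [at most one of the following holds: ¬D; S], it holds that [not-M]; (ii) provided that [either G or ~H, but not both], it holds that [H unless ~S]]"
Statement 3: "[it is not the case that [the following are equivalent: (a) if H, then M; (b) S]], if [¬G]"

Statement 1: In symbols: (G ↓ D) ⊕ ¬(¬H → ¬S)

G ↓ D = F ↓ T = F
¬H = ¬F = T
¬S = ¬T = F
¬H → ¬S = T → F = F
¬(¬H → ¬S) = ¬F = T
(G ↓ D) ⊕ ¬(¬H → ¬S) = F ⊕ T = T
Hence Statement 1 is true.

Statement 2: This is ¬(((¬D ↑ S) → ¬M) ↔ ((G ⊕ ¬H) → (H ∨ ¬S))).

¬D = ¬T = F
¬D ↑ S = F ↑ T = T
¬M = ¬T = F
(¬D ↑ S) → ¬M = T → F = F
¬H = ¬F = T
G ⊕ ¬H = F ⊕ T = T
¬S = ¬T = F
H ∨ ¬S = F ∨ F = F
(G ⊕ ¬H) → (H ∨ ¬S) = T → F = F
((¬D ↑ S) → ¬M) ↔ ((G ⊕ ¬H) → (H ∨ ¬S)) = F ↔ F = T
¬(((¬D ↑ S) → ¬M) ↔ ((G ⊕ ¬H) → (H ∨ ¬S))) = ¬T = F
Thus Statement 2 is false.

Statement 3: Parsed as ¬G → ¬((H → M) ↔ S)

¬G = ¬F = T
H → M = F → T = T
(H → M) ↔ S = T ↔ T = T
¬((H → M) ↔ S) = ¬T = F
¬G → ¬((H → M) ↔ S) = T → F = F
Hence Statement 3 is false.

Count: 1.

1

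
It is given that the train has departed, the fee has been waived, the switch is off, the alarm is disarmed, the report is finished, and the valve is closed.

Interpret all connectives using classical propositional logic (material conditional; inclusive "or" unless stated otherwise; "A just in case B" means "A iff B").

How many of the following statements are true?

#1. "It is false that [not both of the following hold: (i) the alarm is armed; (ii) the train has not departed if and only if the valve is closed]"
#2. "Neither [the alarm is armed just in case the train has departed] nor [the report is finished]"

Let H = "the alarm is armed" (F), K = "the train has departed" (T), U = "the valve is open" (F), G = "the report is finished" (T).

#1: Parsed as ~(H nand (~K <-> ~U))

~K = ~T = F
~U = ~F = T
~K <-> ~U = F <-> T = F
H nand (~K <-> ~U) = F nand F = T
~(H nand (~K <-> ~U)) = ~T = F
Thus #1 is false.

#2: This is (H <-> K) nor G.

H <-> K = F <-> T = F
(H <-> K) nor G = F nor T = F
Thus #2 is false.

0 of the 2 statements are true (none).

0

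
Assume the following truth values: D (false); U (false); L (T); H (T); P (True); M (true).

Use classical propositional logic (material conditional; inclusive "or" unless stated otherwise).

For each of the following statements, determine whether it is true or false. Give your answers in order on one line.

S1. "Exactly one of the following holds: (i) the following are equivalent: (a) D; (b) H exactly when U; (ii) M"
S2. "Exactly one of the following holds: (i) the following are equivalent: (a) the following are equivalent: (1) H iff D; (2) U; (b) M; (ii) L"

S1: This is (D ↔ (H ↔ U)) ⊕ M.

H ↔ U = T ↔ F = F
D ↔ (H ↔ U) = F ↔ F = T
(D ↔ (H ↔ U)) ⊕ M = T ⊕ T = F
So S1 is false.

S2: In symbols: (((H ↔ D) ↔ U) ↔ M) ⊕ L

H ↔ D = T ↔ F = F
(H ↔ D) ↔ U = F ↔ F = T
((H ↔ D) ↔ U) ↔ M = T ↔ T = T
(((H ↔ D) ↔ U) ↔ M) ⊕ L = T ⊕ T = F
Thus S2 is false.

S1 False, S2 False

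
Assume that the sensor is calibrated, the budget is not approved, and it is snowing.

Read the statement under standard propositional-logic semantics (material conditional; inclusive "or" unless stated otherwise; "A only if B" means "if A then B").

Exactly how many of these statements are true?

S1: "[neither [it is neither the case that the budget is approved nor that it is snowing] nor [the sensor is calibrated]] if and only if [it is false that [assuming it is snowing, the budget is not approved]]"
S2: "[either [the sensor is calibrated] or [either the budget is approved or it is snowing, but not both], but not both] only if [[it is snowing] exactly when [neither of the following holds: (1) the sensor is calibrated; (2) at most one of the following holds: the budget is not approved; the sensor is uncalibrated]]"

2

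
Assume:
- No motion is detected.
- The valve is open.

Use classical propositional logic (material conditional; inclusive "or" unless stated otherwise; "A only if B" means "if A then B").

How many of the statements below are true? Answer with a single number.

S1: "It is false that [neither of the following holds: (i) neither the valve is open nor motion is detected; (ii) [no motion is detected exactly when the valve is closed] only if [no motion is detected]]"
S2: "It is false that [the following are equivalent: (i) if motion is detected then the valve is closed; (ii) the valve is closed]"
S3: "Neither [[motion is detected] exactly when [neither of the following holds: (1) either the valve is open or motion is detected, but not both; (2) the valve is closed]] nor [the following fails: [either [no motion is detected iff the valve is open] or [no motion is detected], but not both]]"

2

Let Q = "the valve is open" (T), P = "motion is detected" (F).

S1: In symbols: ¬((Q ↓ P) ↓ ((¬P ↔ ¬Q) → ¬P))

Q ↓ P = T ↓ F = F
¬P = ¬F = T
¬Q = ¬T = F
¬P ↔ ¬Q = T ↔ F = F
¬P = ¬F = T
(¬P ↔ ¬Q) → ¬P = F → T = T
(Q ↓ P) ↓ ((¬P ↔ ¬Q) → ¬P) = F ↓ T = F
¬((Q ↓ P) ↓ ((¬P ↔ ¬Q) → ¬P)) = ¬F = T
Hence S1 is true.

S2: Formalization: ¬((P → ¬Q) ↔ ¬Q)

¬Q = ¬T = F
P → ¬Q = F → F = T
¬Q = ¬T = F
(P → ¬Q) ↔ ¬Q = T ↔ F = F
¬((P → ¬Q) ↔ ¬Q) = ¬F = T
So S2 is true.

S3: In symbols: (P ↔ ((Q ⊕ P) ↓ ¬Q)) ↓ ¬((¬P ↔ Q) ⊕ ¬P)

Q ⊕ P = T ⊕ F = T
¬Q = ¬T = F
(Q ⊕ P) ↓ ¬Q = T ↓ F = F
P ↔ ((Q ⊕ P) ↓ ¬Q) = F ↔ F = T
¬P = ¬F = T
¬P ↔ Q = T ↔ T = T
¬P = ¬F = T
(¬P ↔ Q) ⊕ ¬P = T ⊕ T = F
¬((¬P ↔ Q) ⊕ ¬P) = ¬F = T
(P ↔ ((Q ⊕ P) ↓ ¬Q)) ↓ ¬((¬P ↔ Q) ⊕ ¬P) = T ↓ T = F
Hence S3 is false.

2 of the 3 statements are true.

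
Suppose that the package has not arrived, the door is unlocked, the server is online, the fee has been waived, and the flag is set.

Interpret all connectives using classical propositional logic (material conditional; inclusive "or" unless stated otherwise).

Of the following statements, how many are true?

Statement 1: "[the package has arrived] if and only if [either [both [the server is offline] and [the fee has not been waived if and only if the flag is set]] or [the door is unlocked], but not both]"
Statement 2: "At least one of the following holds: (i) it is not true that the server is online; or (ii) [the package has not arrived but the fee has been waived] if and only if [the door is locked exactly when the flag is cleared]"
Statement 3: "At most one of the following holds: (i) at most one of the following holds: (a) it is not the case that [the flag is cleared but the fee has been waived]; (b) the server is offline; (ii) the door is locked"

2

Let P = "the package has arrived" (F), R = "the server is online" (T), S = "the fee has been waived" (T), U = "the flag is set" (T), Q = "the door is locked" (F).

Statement 1: In symbols: P ↔ ((¬R ∧ (¬S ↔ U)) ⊕ ¬Q)

¬R = ¬T = F
¬S = ¬T = F
¬S ↔ U = F ↔ T = F
¬R ∧ (¬S ↔ U) = F ∧ F = F
¬Q = ¬F = T
(¬R ∧ (¬S ↔ U)) ⊕ ¬Q = F ⊕ T = T
P ↔ ((¬R ∧ (¬S ↔ U)) ⊕ ¬Q) = F ↔ T = F
Thus Statement 1 is false.

Statement 2: In symbols: ¬R ∨ ((¬P ∧ S) ↔ (Q ↔ ¬U))

¬R = ¬T = F
¬P = ¬F = T
¬P ∧ S = T ∧ T = T
¬U = ¬T = F
Q ↔ ¬U = F ↔ F = T
(¬P ∧ S) ↔ (Q ↔ ¬U) = T ↔ T = T
¬R ∨ ((¬P ∧ S) ↔ (Q ↔ ¬U)) = F ∨ T = T
So Statement 2 is true.

Statement 3: In symbols: (¬(¬U ∧ S) ↑ ¬R) ↑ Q

¬U = ¬T = F
¬U ∧ S = F ∧ T = F
¬(¬U ∧ S) = ¬F = T
¬R = ¬T = F
¬(¬U ∧ S) ↑ ¬R = T ↑ F = T
(¬(¬U ∧ S) ↑ ¬R) ↑ Q = T ↑ F = T
So Statement 3 is true.

2 of the 3 statements are true (Statement 2, Statement 3).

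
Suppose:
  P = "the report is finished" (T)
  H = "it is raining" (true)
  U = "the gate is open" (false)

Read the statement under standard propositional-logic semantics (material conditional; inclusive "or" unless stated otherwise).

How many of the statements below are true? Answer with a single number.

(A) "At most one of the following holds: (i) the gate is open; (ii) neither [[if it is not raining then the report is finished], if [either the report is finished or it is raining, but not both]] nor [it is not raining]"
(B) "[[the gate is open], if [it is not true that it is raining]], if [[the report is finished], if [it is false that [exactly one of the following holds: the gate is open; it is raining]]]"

2

(A): Parsed as U ↑ (((P ⊕ H) → (¬H → P)) ↓ ¬H)

P ⊕ H = T ⊕ T = F
¬H = ¬T = F
¬H → P = F → T = T
(P ⊕ H) → (¬H → P) = F → T = T
¬H = ¬T = F
((P ⊕ H) → (¬H → P)) ↓ ¬H = T ↓ F = F
U ↑ (((P ⊕ H) → (¬H → P)) ↓ ¬H) = F ↑ F = T
So (A) is true.

(B): In symbols: (¬(U ⊕ H) → P) → (¬H → U)

U ⊕ H = F ⊕ T = T
¬(U ⊕ H) = ¬T = F
¬(U ⊕ H) → P = F → T = T
¬H = ¬T = F
¬H → U = F → F = T
(¬(U ⊕ H) → P) → (¬H → U) = T → T = T
Hence (B) is true.

Count: 2.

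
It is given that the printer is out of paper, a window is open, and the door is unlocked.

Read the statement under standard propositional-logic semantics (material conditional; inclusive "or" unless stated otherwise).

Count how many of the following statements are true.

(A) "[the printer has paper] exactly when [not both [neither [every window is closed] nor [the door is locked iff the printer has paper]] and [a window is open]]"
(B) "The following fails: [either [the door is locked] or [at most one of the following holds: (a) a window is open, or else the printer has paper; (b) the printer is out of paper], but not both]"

1

Let P = "the printer has paper" (F), Q = "a window is open" (T), R = "the door is locked" (F).

(A): Parsed as P <-> ((~Q nor (R <-> P)) nand Q)

~Q = ~T = F
R <-> P = F <-> F = T
~Q nor (R <-> P) = F nor T = F
(~Q nor (R <-> P)) nand Q = F nand T = T
P <-> ((~Q nor (R <-> P)) nand Q) = F <-> T = F
Thus (A) is false.

(B): Formalization: ~(R xor ((Q | P) nand ~P))

Q | P = T | F = T
~P = ~F = T
(Q | P) nand ~P = T nand T = F
R xor ((Q | P) nand ~P) = F xor F = F
~(R xor ((Q | P) nand ~P)) = ~F = T
So (B) is true.

True statements: 1 ((B)).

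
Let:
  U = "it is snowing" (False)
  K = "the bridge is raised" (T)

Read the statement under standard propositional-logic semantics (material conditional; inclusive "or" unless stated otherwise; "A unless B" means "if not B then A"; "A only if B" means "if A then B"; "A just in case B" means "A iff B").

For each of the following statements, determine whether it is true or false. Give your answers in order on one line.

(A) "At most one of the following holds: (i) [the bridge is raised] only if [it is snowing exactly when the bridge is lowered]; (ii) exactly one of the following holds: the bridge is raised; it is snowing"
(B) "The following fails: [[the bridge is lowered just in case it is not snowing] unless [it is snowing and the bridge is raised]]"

(A) False / (B) True

(A): In symbols: (K → (U ↔ ¬K)) ↑ (K ⊕ U)

¬K = ¬T = F
U ↔ ¬K = F ↔ F = T
K → (U ↔ ¬K) = T → T = T
K ⊕ U = T ⊕ F = T
(K → (U ↔ ¬K)) ↑ (K ⊕ U) = T ↑ T = F
Thus (A) is false.

(B): Parsed as ¬((¬K ↔ ¬U) ∨ (U ∧ K))

¬K = ¬T = F
¬U = ¬F = T
¬K ↔ ¬U = F ↔ T = F
U ∧ K = F ∧ T = F
(¬K ↔ ¬U) ∨ (U ∧ K) = F ∨ F = F
¬((¬K ↔ ¬U) ∨ (U ∧ K)) = ¬F = T
So (B) is true.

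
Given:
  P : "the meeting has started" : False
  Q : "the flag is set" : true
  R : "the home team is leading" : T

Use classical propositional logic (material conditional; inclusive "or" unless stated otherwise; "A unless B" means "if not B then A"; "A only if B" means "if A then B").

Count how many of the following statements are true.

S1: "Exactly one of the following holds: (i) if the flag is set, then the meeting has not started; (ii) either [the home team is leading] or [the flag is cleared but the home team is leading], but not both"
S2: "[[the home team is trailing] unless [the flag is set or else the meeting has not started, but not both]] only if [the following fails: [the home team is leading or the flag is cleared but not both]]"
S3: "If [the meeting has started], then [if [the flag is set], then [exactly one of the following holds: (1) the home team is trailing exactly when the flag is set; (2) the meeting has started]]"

S1: This is (Q -> ~P) xor (R xor (~Q & R)).

~P = ~F = T
Q -> ~P = T -> T = T
~Q = ~T = F
~Q & R = F & T = F
R xor (~Q & R) = T xor F = T
(Q -> ~P) xor (R xor (~Q & R)) = T xor T = F
Thus S1 is false.

S2: This is (~R | (Q xor ~P)) -> ~(R xor ~Q).

~R = ~T = F
~P = ~F = T
Q xor ~P = T xor T = F
~R | (Q xor ~P) = F | F = F
~Q = ~T = F
R xor ~Q = T xor F = T
~(R xor ~Q) = ~T = F
(~R | (Q xor ~P)) -> ~(R xor ~Q) = F -> F = T
Thus S2 is true.

S3: This is P -> (Q -> ((~R <-> Q) xor P)).

~R = ~T = F
~R <-> Q = F <-> T = F
(~R <-> Q) xor P = F xor F = F
Q -> ((~R <-> Q) xor P) = T -> F = F
P -> (Q -> ((~R <-> Q) xor P)) = F -> F = T
Thus S3 is true.

True statements: 2 (S2, S3).

2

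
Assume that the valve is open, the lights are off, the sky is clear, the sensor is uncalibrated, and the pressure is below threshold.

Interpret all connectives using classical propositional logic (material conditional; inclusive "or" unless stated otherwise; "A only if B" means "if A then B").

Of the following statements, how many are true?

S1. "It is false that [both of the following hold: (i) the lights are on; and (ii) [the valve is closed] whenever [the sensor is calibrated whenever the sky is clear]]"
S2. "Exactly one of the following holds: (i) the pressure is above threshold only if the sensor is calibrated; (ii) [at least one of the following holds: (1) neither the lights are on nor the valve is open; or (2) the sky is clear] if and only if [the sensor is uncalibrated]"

Let S = "the lights are on" (False), U = "the sky is overcast" (False), H = "the sensor is calibrated" (False), Q = "the valve is open" (True), D = "the pressure is above threshold" (False).

S1: This is not (S and ((not U -> H) -> not Q)).

not U = not False = True
not U -> H = True -> False = False
not Q = not True = False
(not U -> H) -> not Q = False -> False = True
S and ((not U -> H) -> not Q) = False and True = False
not (S and ((not U -> H) -> not Q)) = not False = True
Hence S1 is true.

S2: This is (D -> H) xor (((S nor Q) or not U) iff not H).

D -> H = False -> False = True
S nor Q = False nor True = False
not U = not False = True
(S nor Q) or not U = False or True = True
not H = not False = True
((S nor Q) or not U) iff not H = True iff True = True
(D -> H) xor (((S nor Q) or not U) iff not H) = True xor True = False
So S2 is false.

True statements: 1 (S1).

1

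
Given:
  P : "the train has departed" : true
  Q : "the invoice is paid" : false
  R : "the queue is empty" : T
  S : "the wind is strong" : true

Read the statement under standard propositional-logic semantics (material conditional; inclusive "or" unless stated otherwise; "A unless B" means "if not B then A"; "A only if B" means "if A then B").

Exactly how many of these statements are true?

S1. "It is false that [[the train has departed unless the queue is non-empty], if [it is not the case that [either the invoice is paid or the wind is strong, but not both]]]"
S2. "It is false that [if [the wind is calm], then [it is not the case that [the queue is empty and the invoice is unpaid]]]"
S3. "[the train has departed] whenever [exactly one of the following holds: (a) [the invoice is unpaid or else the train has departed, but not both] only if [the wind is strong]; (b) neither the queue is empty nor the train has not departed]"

S1: Formalization: ¬(¬(Q ⊕ S) → (P ∨ ¬R))

Q ⊕ S = F ⊕ T = T
¬(Q ⊕ S) = ¬T = F
¬R = ¬T = F
P ∨ ¬R = T ∨ F = T
¬(Q ⊕ S) → (P ∨ ¬R) = F → T = T
¬(¬(Q ⊕ S) → (P ∨ ¬R)) = ¬T = F
Thus S1 is false.

S2: Parsed as ¬(¬S → ¬(R ∧ ¬Q))

¬S = ¬T = F
¬Q = ¬F = T
R ∧ ¬Q = T ∧ T = T
¬(R ∧ ¬Q) = ¬T = F
¬S → ¬(R ∧ ¬Q) = F → F = T
¬(¬S → ¬(R ∧ ¬Q)) = ¬T = F
Thus S2 is false.

S3: Parsed as (((¬Q ⊕ P) → S) ⊕ (R ↓ ¬P)) → P

¬Q = ¬F = T
¬Q ⊕ P = T ⊕ T = F
(¬Q ⊕ P) → S = F → T = T
¬P = ¬T = F
R ↓ ¬P = T ↓ F = F
((¬Q ⊕ P) → S) ⊕ (R ↓ ¬P) = T ⊕ F = T
(((¬Q ⊕ P) → S) ⊕ (R ↓ ¬P)) → P = T → T = T
So S3 is true.

1 of the 3 statements is true (S3).

1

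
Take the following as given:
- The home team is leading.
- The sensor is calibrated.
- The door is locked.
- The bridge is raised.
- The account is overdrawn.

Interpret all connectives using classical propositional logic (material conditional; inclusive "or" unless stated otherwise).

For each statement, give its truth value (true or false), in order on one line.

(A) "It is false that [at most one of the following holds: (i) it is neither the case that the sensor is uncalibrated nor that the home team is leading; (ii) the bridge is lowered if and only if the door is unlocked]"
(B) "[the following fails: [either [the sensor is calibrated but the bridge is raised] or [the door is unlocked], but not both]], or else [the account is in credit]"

Let Q = "the sensor is calibrated" (T), P = "the home team is leading" (T), S = "the bridge is raised" (T), R = "the door is locked" (T), U = "the account is overdrawn" (T).

(A): Parsed as ~((~Q nor P) nand (~S <-> ~R))

~Q = ~T = F
~Q nor P = F nor T = F
~S = ~T = F
~R = ~T = F
~S <-> ~R = F <-> F = T
(~Q nor P) nand (~S <-> ~R) = F nand T = T
~((~Q nor P) nand (~S <-> ~R)) = ~T = F
Thus (A) is false.

(B): In symbols: ~((Q & S) xor ~R) | ~U

Q & S = T & T = T
~R = ~T = F
(Q & S) xor ~R = T xor F = T
~((Q & S) xor ~R) = ~T = F
~U = ~T = F
~((Q & S) xor ~R) | ~U = F | F = F
Hence (B) is false.

(A) false, (B) false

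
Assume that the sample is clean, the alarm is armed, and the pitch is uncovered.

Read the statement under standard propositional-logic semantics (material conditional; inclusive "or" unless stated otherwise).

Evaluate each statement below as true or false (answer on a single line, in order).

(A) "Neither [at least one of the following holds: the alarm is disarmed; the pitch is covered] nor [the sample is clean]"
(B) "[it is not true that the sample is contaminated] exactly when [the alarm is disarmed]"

Let V = "the alarm is armed" (True), R = "the pitch is covered" (False), D = "the sample is contaminated" (False).

(A): Formalization: (not V or R) nor not D

not V = not True = False
not V or R = False or False = False
not D = not False = True
(not V or R) nor not D = False nor True = False
Thus (A) is false.

(B): In symbols: not D iff not V

not D = not False = True
not V = not True = False
not D iff not V = True iff False = False
So (B) is false.

(A) F / (B) F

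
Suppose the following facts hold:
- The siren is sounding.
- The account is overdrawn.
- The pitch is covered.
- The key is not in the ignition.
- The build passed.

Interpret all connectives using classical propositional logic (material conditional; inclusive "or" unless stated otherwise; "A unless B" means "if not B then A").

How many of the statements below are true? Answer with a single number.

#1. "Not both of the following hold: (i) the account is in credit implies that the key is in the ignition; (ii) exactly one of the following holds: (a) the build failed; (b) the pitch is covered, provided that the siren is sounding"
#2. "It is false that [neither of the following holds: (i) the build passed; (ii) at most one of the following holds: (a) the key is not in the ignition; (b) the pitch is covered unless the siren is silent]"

1

Let Q = "the account is overdrawn" (True), S = "the key is in the ignition" (False), U = "the build passed" (True), P = "the siren is sounding" (True), R = "the pitch is covered" (True).

#1: This is (not Q -> S) nand (not U xor (P -> R)).

not Q = not True = False
not Q -> S = False -> False = True
not U = not True = False
P -> R = True -> True = True
not U xor (P -> R) = False xor True = True
(not Q -> S) nand (not U xor (P -> R)) = True nand True = False
Thus #1 is false.

#2: Parsed as not (U nor (not S nand (R or not P)))

not S = not False = True
not P = not True = False
R or not P = True or False = True
not S nand (R or not P) = True nand True = False
U nor (not S nand (R or not P)) = True nor False = False
not (U nor (not S nand (R or not P))) = not False = True
Thus #2 is true.

True statements: 1 (#2).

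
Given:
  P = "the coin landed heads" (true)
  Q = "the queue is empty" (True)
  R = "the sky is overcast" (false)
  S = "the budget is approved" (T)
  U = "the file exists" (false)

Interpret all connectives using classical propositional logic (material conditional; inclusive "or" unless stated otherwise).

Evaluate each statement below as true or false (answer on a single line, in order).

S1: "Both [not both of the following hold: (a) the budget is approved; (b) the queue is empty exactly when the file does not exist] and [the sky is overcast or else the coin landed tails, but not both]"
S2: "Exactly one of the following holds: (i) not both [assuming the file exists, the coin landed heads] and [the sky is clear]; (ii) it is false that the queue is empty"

S1 False; S2 False

S1: Parsed as (S nand (Q iff not U)) and (R xor not P)

not U = not False = True
Q iff not U = True iff True = True
S nand (Q iff not U) = True nand True = False
not P = not True = False
R xor not P = False xor False = False
(S nand (Q iff not U)) and (R xor not P) = False and False = False
Thus S1 is false.

S2: Parsed as ((U -> P) nand not R) xor not Q

U -> P = False -> True = True
not R = not False = True
(U -> P) nand not R = True nand True = False
not Q = not True = False
((U -> P) nand not R) xor not Q = False xor False = False
Thus S2 is false.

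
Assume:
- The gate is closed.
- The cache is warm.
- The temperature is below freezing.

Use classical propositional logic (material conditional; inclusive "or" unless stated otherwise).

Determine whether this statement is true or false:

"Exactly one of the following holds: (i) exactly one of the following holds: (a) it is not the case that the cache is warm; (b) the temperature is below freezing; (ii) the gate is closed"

The statement is false.

Let Q = "the cache is warm" (T), R = "the temperature is below freezing" (T), P = "the gate is open" (F).
In symbols: (~Q xor R) xor ~P

~Q = ~T = F
~Q xor R = F xor T = T
~P = ~F = T
(~Q xor R) xor ~P = T xor T = F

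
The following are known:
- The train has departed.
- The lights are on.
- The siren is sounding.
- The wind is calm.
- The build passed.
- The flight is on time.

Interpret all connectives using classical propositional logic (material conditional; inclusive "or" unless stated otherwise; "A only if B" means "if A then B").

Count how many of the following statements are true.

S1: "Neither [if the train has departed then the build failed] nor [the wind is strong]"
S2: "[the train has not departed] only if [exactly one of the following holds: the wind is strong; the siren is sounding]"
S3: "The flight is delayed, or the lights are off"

Let P = "the train has departed" (T), U = "the build passed" (T), S = "the wind is strong" (F), R = "the siren is sounding" (T), V = "the flight is delayed" (F), Q = "the lights are on" (T).

S1: Parsed as (P → ¬U) ↓ S

¬U = ¬T = F
P → ¬U = T → F = F
(P → ¬U) ↓ S = F ↓ F = T
Hence S1 is true.

S2: Formalization: ¬P → (S ⊕ R)

¬P = ¬T = F
S ⊕ R = F ⊕ T = T
¬P → (S ⊕ R) = F → T = T
So S2 is true.

S3: This is V ∨ ¬Q.

¬Q = ¬T = F
V ∨ ¬Q = F ∨ F = F
So S3 is false.

True statements: 2.

2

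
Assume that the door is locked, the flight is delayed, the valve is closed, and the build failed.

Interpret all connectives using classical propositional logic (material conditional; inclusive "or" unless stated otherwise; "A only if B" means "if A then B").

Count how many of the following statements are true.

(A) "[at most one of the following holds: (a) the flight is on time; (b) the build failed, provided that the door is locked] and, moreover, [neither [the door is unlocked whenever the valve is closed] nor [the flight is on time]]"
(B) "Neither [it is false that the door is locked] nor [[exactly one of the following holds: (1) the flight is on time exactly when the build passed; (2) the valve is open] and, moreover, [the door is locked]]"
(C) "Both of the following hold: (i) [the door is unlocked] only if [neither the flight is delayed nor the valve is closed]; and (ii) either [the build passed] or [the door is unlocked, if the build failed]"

1

Let Q = "the flight is delayed" (T), P = "the door is locked" (T), S = "the build passed" (F), R = "the valve is open" (F).

(A): Parsed as (¬Q ↑ (P → ¬S)) ∧ ((¬R → ¬P) ↓ ¬Q)

¬Q = ¬T = F
¬S = ¬F = T
P → ¬S = T → T = T
¬Q ↑ (P → ¬S) = F ↑ T = T
¬R = ¬F = T
¬P = ¬T = F
¬R → ¬P = T → F = F
¬Q = ¬T = F
(¬R → ¬P) ↓ ¬Q = F ↓ F = T
(¬Q ↑ (P → ¬S)) ∧ ((¬R → ¬P) ↓ ¬Q) = T ∧ T = T
Thus (A) is true.

(B): This is ¬P ↓ (((¬Q ↔ S) ⊕ R) ∧ P).

¬P = ¬T = F
¬Q = ¬T = F
¬Q ↔ S = F ↔ F = T
(¬Q ↔ S) ⊕ R = T ⊕ F = T
((¬Q ↔ S) ⊕ R) ∧ P = T ∧ T = T
¬P ↓ (((¬Q ↔ S) ⊕ R) ∧ P) = F ↓ T = F
Hence (B) is false.

(C): In symbols: (¬P → (Q ↓ ¬R)) ∧ (S ∨ (¬S → ¬P))

¬P = ¬T = F
¬R = ¬F = T
Q ↓ ¬R = T ↓ T = F
¬P → (Q ↓ ¬R) = F → F = T
¬S = ¬F = T
¬P = ¬T = F
¬S → ¬P = T → F = F
S ∨ (¬S → ¬P) = F ∨ F = F
(¬P → (Q ↓ ¬R)) ∧ (S ∨ (¬S → ¬P)) = T ∧ F = F
Hence (C) is false.

Count: 1.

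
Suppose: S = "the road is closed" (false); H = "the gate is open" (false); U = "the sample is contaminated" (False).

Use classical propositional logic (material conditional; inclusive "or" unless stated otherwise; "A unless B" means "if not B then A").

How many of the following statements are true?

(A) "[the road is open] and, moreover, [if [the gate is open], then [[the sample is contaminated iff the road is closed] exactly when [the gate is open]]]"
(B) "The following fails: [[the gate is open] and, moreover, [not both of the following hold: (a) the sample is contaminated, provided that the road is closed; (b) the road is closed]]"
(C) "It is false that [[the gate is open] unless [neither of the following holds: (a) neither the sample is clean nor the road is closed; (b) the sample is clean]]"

(A): This is ¬S ∧ (H → ((U ↔ S) ↔ H)).

¬S = ¬F = T
U ↔ S = F ↔ F = T
(U ↔ S) ↔ H = T ↔ F = F
H → ((U ↔ S) ↔ H) = F → F = T
¬S ∧ (H → ((U ↔ S) ↔ H)) = T ∧ T = T
So (A) is true.

(B): This is ¬(H ∧ ((S → U) ↑ S)).

S → U = F → F = T
(S → U) ↑ S = T ↑ F = T
H ∧ ((S → U) ↑ S) = F ∧ T = F
¬(H ∧ ((S → U) ↑ S)) = ¬F = T
So (B) is true.

(C): This is ¬(H ∨ ((¬U ↓ S) ↓ ¬U)).

¬U = ¬F = T
¬U ↓ S = T ↓ F = F
¬U = ¬F = T
(¬U ↓ S) ↓ ¬U = F ↓ T = F
H ∨ ((¬U ↓ S) ↓ ¬U) = F ∨ F = F
¬(H ∨ ((¬U ↓ S) ↓ ¬U)) = ¬F = T
Hence (C) is true.

3 of the 3 statements are true ((A), (B), (C)).

3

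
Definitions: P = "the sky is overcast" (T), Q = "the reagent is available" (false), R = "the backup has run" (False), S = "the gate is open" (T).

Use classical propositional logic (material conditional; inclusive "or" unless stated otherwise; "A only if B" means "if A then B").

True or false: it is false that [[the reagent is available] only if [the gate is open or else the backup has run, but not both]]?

Values: Q=False, S=True, R=False.
Parsed as not (Q -> (S xor R))

S xor R = True xor False = True
Q -> (S xor R) = False -> True = True
not (Q -> (S xor R)) = not True = False

False.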